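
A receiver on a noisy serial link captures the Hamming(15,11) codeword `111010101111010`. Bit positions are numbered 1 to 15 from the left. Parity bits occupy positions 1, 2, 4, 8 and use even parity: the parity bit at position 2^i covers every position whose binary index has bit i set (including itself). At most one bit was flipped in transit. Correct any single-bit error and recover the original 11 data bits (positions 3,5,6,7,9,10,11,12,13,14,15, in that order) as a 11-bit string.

s1: b1⊕b3⊕b5⊕b7⊕b9⊕b11⊕b13⊕b15 = 1⊕1⊕1⊕1⊕1⊕1⊕0⊕0 = 0
s2: b2⊕b3⊕b6⊕b7⊕b10⊕b11⊕b14⊕b15 = 1⊕1⊕0⊕1⊕1⊕1⊕1⊕0 = 0
s4: b4⊕b5⊕b6⊕b7⊕b12⊕b13⊕b14⊕b15 = 0⊕1⊕0⊕1⊕1⊕0⊕1⊕0 = 0
s8: b8⊕b9⊕b10⊕b11⊕b12⊕b13⊕b14⊕b15 = 0⊕1⊕1⊕1⊕1⊕0⊕1⊕0 = 1
Syndrome (s8...s1) = 1000 → position 8.
Flip bit 8: corrected codeword = 111010111111010
Data bits at positions 3,5,6,7,9,10,11,12,13,14,15: 11011111010

11011111010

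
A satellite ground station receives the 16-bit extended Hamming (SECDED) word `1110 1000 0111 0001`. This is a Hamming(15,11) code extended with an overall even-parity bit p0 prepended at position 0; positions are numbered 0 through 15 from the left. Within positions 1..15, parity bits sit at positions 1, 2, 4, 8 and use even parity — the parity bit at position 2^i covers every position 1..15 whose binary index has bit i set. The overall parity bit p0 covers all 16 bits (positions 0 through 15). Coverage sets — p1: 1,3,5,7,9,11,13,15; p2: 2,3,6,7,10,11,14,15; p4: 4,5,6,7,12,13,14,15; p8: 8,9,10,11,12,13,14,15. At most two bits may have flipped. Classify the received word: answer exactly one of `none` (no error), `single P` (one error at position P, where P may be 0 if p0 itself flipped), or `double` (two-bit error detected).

none

s1: b1⊕b3⊕b5⊕b7⊕b9⊕b11⊕b13⊕b15 = 1⊕0⊕0⊕0⊕1⊕1⊕0⊕1 = 0
s2: b2⊕b3⊕b6⊕b7⊕b10⊕b11⊕b14⊕b15 = 1⊕0⊕0⊕0⊕1⊕1⊕0⊕1 = 0
s4: b4⊕b5⊕b6⊕b7⊕b12⊕b13⊕b14⊕b15 = 1⊕0⊕0⊕0⊕0⊕0⊕0⊕1 = 0
s8: b8⊕b9⊕b10⊕b11⊕b12⊕b13⊕b14⊕b15 = 0⊕1⊕1⊕1⊕0⊕0⊕0⊕1 = 0
Syndrome (s8...s1) = 0000 → position 0 (no error).
Overall parity (XOR of all 16 bits, including p0): 1⊕1⊕1⊕0⊕1⊕0⊕0⊕0⊕0⊕1⊕1⊕1⊕0⊕0⊕0⊕1 = 0
Overall=0, syndrome position=0 → no error.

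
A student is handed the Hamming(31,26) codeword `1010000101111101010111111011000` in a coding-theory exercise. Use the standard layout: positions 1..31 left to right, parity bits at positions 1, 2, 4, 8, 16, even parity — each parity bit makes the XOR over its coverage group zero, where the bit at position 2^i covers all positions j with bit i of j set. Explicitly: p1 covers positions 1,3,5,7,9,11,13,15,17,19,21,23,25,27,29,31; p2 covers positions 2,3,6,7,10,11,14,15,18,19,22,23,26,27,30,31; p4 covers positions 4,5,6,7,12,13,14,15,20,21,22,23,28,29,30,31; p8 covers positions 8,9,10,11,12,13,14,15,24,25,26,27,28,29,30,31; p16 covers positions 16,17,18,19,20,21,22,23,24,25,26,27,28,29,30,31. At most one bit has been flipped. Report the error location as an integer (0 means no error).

s1: b1⊕b3⊕b5⊕b7⊕b9⊕b11⊕b13⊕b15⊕b17⊕b19⊕b21⊕b23⊕b25⊕b27⊕b29⊕b31 = 1⊕1⊕0⊕0⊕0⊕1⊕1⊕0⊕0⊕0⊕1⊕1⊕1⊕1⊕0⊕0 = 0
s2: b2⊕b3⊕b6⊕b7⊕b10⊕b11⊕b14⊕b15⊕b18⊕b19⊕b22⊕b23⊕b26⊕b27⊕b30⊕b31 = 0⊕1⊕0⊕0⊕1⊕1⊕1⊕0⊕1⊕0⊕1⊕1⊕0⊕1⊕0⊕0 = 0
s4: b4⊕b5⊕b6⊕b7⊕b12⊕b13⊕b14⊕b15⊕b20⊕b21⊕b22⊕b23⊕b28⊕b29⊕b30⊕b31 = 0⊕0⊕0⊕0⊕1⊕1⊕1⊕0⊕1⊕1⊕1⊕1⊕1⊕0⊕0⊕0 = 0
s8: b8⊕b9⊕b10⊕b11⊕b12⊕b13⊕b14⊕b15⊕b24⊕b25⊕b26⊕b27⊕b28⊕b29⊕b30⊕b31 = 1⊕0⊕1⊕1⊕1⊕1⊕1⊕0⊕1⊕1⊕0⊕1⊕1⊕0⊕0⊕0 = 0
s16: b16⊕b17⊕b18⊕b19⊕b20⊕b21⊕b22⊕b23⊕b24⊕b25⊕b26⊕b27⊕b28⊕b29⊕b30⊕b31 = 1⊕0⊕1⊕0⊕1⊕1⊕1⊕1⊕1⊕1⊕0⊕1⊕1⊕0⊕0⊕0 = 0
Syndrome (s16...s1) = 00000 → position 0 (no error).

0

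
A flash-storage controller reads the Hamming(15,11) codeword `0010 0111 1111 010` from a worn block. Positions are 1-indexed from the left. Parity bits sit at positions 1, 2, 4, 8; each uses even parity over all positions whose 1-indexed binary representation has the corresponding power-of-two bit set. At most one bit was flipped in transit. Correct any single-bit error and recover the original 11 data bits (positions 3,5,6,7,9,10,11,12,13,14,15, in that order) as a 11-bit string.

10111111010

s1: b1⊕b3⊕b5⊕b7⊕b9⊕b11⊕b13⊕b15 = 0⊕1⊕0⊕1⊕1⊕1⊕0⊕0 = 0
s2: b2⊕b3⊕b6⊕b7⊕b10⊕b11⊕b14⊕b15 = 0⊕1⊕1⊕1⊕1⊕1⊕1⊕0 = 0
s4: b4⊕b5⊕b6⊕b7⊕b12⊕b13⊕b14⊕b15 = 0⊕0⊕1⊕1⊕1⊕0⊕1⊕0 = 0
s8: b8⊕b9⊕b10⊕b11⊕b12⊕b13⊕b14⊕b15 = 1⊕1⊕1⊕1⊕1⊕0⊕1⊕0 = 0
Syndrome (s8...s1) = 0000 → position 0 (no error).
No correction needed.
Data bits at positions 3,5,6,7,9,10,11,12,13,14,15: 10111111010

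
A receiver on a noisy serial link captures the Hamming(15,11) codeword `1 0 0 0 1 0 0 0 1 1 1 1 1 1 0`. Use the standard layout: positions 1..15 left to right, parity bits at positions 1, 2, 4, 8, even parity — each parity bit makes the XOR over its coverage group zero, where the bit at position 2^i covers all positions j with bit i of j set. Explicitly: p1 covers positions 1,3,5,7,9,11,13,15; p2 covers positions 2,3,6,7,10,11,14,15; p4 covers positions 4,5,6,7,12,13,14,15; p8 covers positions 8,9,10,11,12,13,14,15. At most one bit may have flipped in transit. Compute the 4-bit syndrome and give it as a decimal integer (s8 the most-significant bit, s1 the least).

s1: b1⊕b3⊕b5⊕b7⊕b9⊕b11⊕b13⊕b15 = 1⊕0⊕1⊕0⊕1⊕1⊕1⊕0 = 1
s2: b2⊕b3⊕b6⊕b7⊕b10⊕b11⊕b14⊕b15 = 0⊕0⊕0⊕0⊕1⊕1⊕1⊕0 = 1
s4: b4⊕b5⊕b6⊕b7⊕b12⊕b13⊕b14⊕b15 = 0⊕1⊕0⊕0⊕1⊕1⊕1⊕0 = 0
s8: b8⊕b9⊕b10⊕b11⊕b12⊕b13⊕b14⊕b15 = 0⊕1⊕1⊕1⊕1⊕1⊕1⊕0 = 0
Syndrome (s8...s1) = 0011 → position 3.

3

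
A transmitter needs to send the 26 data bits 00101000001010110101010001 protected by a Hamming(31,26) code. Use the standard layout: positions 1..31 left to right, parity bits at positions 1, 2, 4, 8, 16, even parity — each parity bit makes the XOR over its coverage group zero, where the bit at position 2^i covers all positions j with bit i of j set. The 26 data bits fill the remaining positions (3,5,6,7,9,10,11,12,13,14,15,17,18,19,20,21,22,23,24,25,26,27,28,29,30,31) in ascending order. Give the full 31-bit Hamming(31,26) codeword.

Place data bits at non-power-of-two positions: b3=0, b5=0, b6=1, b7=0, b9=1, b10=0, b11=0, b12=0, b13=0, b14=0, b15=1, b17=0, b18=1, b19=0, b20=1, b21=1, b22=0, b23=1, b24=0, b25=1, b26=0, b27=1, b28=0, b29=0, b30=0, b31=1.
p1 = XOR of data positions {3,5,7,9,11,13,15,17,19,21,23,25,27,29,31} = 0⊕0⊕0⊕1⊕0⊕0⊕1⊕0⊕0⊕1⊕1⊕1⊕1⊕0⊕1 = 1
p2 = XOR of data positions {3,6,7,10,11,14,15,18,19,22,23,26,27,30,31} = 0⊕1⊕0⊕0⊕0⊕0⊕1⊕1⊕0⊕0⊕1⊕0⊕1⊕0⊕1 = 0
p4 = XOR of data positions {5,6,7,12,13,14,15,20,21,22,23,28,29,30,31} = 0⊕1⊕0⊕0⊕0⊕0⊕1⊕1⊕1⊕0⊕1⊕0⊕0⊕0⊕1 = 0
p8 = XOR of data positions {9,10,11,12,13,14,15,24,25,26,27,28,29,30,31} = 1⊕0⊕0⊕0⊕0⊕0⊕1⊕0⊕1⊕0⊕1⊕0⊕0⊕0⊕1 = 1
p16 = XOR of data positions {17,18,19,20,21,22,23,24,25,26,27,28,29,30,31} = 0⊕1⊕0⊕1⊕1⊕0⊕1⊕0⊕1⊕0⊕1⊕0⊕0⊕0⊕1 = 1
Codeword b1..b31 = 1000010110000011010110101010001

1000010110000011010110101010001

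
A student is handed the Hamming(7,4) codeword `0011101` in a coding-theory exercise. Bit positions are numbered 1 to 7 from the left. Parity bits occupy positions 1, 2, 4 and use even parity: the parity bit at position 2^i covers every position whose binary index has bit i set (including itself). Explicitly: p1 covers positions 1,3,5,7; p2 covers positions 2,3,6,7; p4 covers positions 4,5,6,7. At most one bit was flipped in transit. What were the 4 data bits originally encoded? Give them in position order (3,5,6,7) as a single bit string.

1001

s1: b1⊕b3⊕b5⊕b7 = 0⊕1⊕1⊕1 = 1
s2: b2⊕b3⊕b6⊕b7 = 0⊕1⊕0⊕1 = 0
s4: b4⊕b5⊕b6⊕b7 = 1⊕1⊕0⊕1 = 1
Syndrome (s4...s1) = 101 → position 5.
Flip bit 5: corrected codeword = 0011001
Data bits at positions 3,5,6,7: 1001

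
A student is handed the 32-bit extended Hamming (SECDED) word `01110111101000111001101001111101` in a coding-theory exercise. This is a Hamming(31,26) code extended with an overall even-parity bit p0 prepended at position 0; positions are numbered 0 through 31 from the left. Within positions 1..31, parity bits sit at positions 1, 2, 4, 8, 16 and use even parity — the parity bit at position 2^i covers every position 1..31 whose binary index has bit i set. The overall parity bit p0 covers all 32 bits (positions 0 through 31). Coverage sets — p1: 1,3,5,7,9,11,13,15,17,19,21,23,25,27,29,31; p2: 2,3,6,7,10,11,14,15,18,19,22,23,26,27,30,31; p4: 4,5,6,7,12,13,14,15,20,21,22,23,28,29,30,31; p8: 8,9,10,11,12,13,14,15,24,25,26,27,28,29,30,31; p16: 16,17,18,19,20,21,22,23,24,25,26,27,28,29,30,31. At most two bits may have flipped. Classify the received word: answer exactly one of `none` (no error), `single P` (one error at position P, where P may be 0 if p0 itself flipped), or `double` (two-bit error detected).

none

s1: b1⊕b3⊕b5⊕b7⊕b9⊕b11⊕b13⊕b15⊕b17⊕b19⊕b21⊕b23⊕b25⊕b27⊕b29⊕b31 = 1⊕1⊕1⊕1⊕0⊕0⊕0⊕1⊕0⊕1⊕0⊕0⊕1⊕1⊕1⊕1 = 0
s2: b2⊕b3⊕b6⊕b7⊕b10⊕b11⊕b14⊕b15⊕b18⊕b19⊕b22⊕b23⊕b26⊕b27⊕b30⊕b31 = 1⊕1⊕1⊕1⊕1⊕0⊕1⊕1⊕0⊕1⊕1⊕0⊕1⊕1⊕0⊕1 = 0
s4: b4⊕b5⊕b6⊕b7⊕b12⊕b13⊕b14⊕b15⊕b20⊕b21⊕b22⊕b23⊕b28⊕b29⊕b30⊕b31 = 0⊕1⊕1⊕1⊕0⊕0⊕1⊕1⊕1⊕0⊕1⊕0⊕1⊕1⊕0⊕1 = 0
s8: b8⊕b9⊕b10⊕b11⊕b12⊕b13⊕b14⊕b15⊕b24⊕b25⊕b26⊕b27⊕b28⊕b29⊕b30⊕b31 = 1⊕0⊕1⊕0⊕0⊕0⊕1⊕1⊕0⊕1⊕1⊕1⊕1⊕1⊕0⊕1 = 0
s16: b16⊕b17⊕b18⊕b19⊕b20⊕b21⊕b22⊕b23⊕b24⊕b25⊕b26⊕b27⊕b28⊕b29⊕b30⊕b31 = 1⊕0⊕0⊕1⊕1⊕0⊕1⊕0⊕0⊕1⊕1⊕1⊕1⊕1⊕0⊕1 = 0
Syndrome (s16...s1) = 00000 → position 0 (no error).
Overall parity (XOR of all 32 bits, including p0): 0⊕1⊕1⊕1⊕0⊕1⊕1⊕1⊕1⊕0⊕1⊕0⊕0⊕0⊕1⊕1⊕1⊕0⊕0⊕1⊕1⊕0⊕1⊕0⊕0⊕1⊕1⊕1⊕1⊕1⊕0⊕1 = 0
Overall=0, syndrome position=0 → no error.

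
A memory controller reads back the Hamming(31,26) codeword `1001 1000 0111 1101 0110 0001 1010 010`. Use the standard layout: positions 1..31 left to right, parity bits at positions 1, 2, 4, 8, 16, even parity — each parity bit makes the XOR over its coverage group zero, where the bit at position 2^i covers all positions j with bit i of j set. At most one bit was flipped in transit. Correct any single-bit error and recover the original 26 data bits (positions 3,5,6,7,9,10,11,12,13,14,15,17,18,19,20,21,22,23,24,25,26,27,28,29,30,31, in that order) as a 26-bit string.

s1: b1⊕b3⊕b5⊕b7⊕b9⊕b11⊕b13⊕b15⊕b17⊕b19⊕b21⊕b23⊕b25⊕b27⊕b29⊕b31 = 1⊕0⊕1⊕0⊕0⊕1⊕1⊕0⊕0⊕1⊕0⊕0⊕1⊕1⊕0⊕0 = 1
s2: b2⊕b3⊕b6⊕b7⊕b10⊕b11⊕b14⊕b15⊕b18⊕b19⊕b22⊕b23⊕b26⊕b27⊕b30⊕b31 = 0⊕0⊕0⊕0⊕1⊕1⊕1⊕0⊕1⊕1⊕0⊕0⊕0⊕1⊕1⊕0 = 1
s4: b4⊕b5⊕b6⊕b7⊕b12⊕b13⊕b14⊕b15⊕b20⊕b21⊕b22⊕b23⊕b28⊕b29⊕b30⊕b31 = 1⊕1⊕0⊕0⊕1⊕1⊕1⊕0⊕0⊕0⊕0⊕0⊕0⊕0⊕1⊕0 = 0
s8: b8⊕b9⊕b10⊕b11⊕b12⊕b13⊕b14⊕b15⊕b24⊕b25⊕b26⊕b27⊕b28⊕b29⊕b30⊕b31 = 0⊕0⊕1⊕1⊕1⊕1⊕1⊕0⊕1⊕1⊕0⊕1⊕0⊕0⊕1⊕0 = 1
s16: b16⊕b17⊕b18⊕b19⊕b20⊕b21⊕b22⊕b23⊕b24⊕b25⊕b26⊕b27⊕b28⊕b29⊕b30⊕b31 = 1⊕0⊕1⊕1⊕0⊕0⊕0⊕0⊕1⊕1⊕0⊕1⊕0⊕0⊕1⊕0 = 1
Syndrome (s16...s1) = 11011 → position 27.
Flip bit 27: corrected codeword = 1001100001111101011000011000010
Data bits at positions 3,5,6,7,9,10,11,12,13,14,15,17,18,19,20,21,22,23,24,25,26,27,28,29,30,31: 01000111110011000011000010

01000111110011000011000010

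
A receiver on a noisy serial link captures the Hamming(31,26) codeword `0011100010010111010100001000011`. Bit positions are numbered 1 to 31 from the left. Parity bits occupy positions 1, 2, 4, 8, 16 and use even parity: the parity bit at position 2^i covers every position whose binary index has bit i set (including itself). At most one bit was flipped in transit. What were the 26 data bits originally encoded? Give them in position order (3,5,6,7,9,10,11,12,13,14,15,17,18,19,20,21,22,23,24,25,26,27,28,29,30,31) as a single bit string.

11001001011010100001000011

s1: b1⊕b3⊕b5⊕b7⊕b9⊕b11⊕b13⊕b15⊕b17⊕b19⊕b21⊕b23⊕b25⊕b27⊕b29⊕b31 = 0⊕1⊕1⊕0⊕1⊕0⊕0⊕1⊕0⊕0⊕0⊕0⊕1⊕0⊕0⊕1 = 0
s2: b2⊕b3⊕b6⊕b7⊕b10⊕b11⊕b14⊕b15⊕b18⊕b19⊕b22⊕b23⊕b26⊕b27⊕b30⊕b31 = 0⊕1⊕0⊕0⊕0⊕0⊕1⊕1⊕1⊕0⊕0⊕0⊕0⊕0⊕1⊕1 = 0
s4: b4⊕b5⊕b6⊕b7⊕b12⊕b13⊕b14⊕b15⊕b20⊕b21⊕b22⊕b23⊕b28⊕b29⊕b30⊕b31 = 1⊕1⊕0⊕0⊕1⊕0⊕1⊕1⊕1⊕0⊕0⊕0⊕0⊕0⊕1⊕1 = 0
s8: b8⊕b9⊕b10⊕b11⊕b12⊕b13⊕b14⊕b15⊕b24⊕b25⊕b26⊕b27⊕b28⊕b29⊕b30⊕b31 = 0⊕1⊕0⊕0⊕1⊕0⊕1⊕1⊕0⊕1⊕0⊕0⊕0⊕0⊕1⊕1 = 1
s16: b16⊕b17⊕b18⊕b19⊕b20⊕b21⊕b22⊕b23⊕b24⊕b25⊕b26⊕b27⊕b28⊕b29⊕b30⊕b31 = 1⊕0⊕1⊕0⊕1⊕0⊕0⊕0⊕0⊕1⊕0⊕0⊕0⊕0⊕1⊕1 = 0
Syndrome (s16...s1) = 01000 → position 8.
Flip bit 8: corrected codeword = 0011100110010111010100001000011
Data bits at positions 3,5,6,7,9,10,11,12,13,14,15,17,18,19,20,21,22,23,24,25,26,27,28,29,30,31: 11001001011010100001000011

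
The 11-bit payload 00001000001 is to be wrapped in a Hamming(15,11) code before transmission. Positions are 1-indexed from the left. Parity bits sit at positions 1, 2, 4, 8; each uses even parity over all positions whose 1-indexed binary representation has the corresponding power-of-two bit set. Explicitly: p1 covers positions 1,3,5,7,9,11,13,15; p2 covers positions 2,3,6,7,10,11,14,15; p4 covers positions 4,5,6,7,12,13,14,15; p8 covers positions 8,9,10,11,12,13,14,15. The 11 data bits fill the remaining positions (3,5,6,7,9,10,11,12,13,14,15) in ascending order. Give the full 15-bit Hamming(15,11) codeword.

Place data bits at non-power-of-two positions: b3=0, b5=0, b6=0, b7=0, b9=1, b10=0, b11=0, b12=0, b13=0, b14=0, b15=1.
p1 = XOR of data positions {3,5,7,9,11,13,15} = 0⊕0⊕0⊕1⊕0⊕0⊕1 = 0
p2 = XOR of data positions {3,6,7,10,11,14,15} = 0⊕0⊕0⊕0⊕0⊕0⊕1 = 1
p4 = XOR of data positions {5,6,7,12,13,14,15} = 0⊕0⊕0⊕0⊕0⊕0⊕1 = 1
p8 = XOR of data positions {9,10,11,12,13,14,15} = 1⊕0⊕0⊕0⊕0⊕0⊕1 = 0
Codeword b1..b15 = 010100001000001

010100001000001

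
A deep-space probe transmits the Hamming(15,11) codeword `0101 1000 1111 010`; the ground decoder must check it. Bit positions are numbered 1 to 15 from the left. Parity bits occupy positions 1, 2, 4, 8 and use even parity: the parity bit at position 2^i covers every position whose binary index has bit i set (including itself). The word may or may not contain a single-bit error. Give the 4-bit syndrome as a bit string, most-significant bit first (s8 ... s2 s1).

1001

s1: b1⊕b3⊕b5⊕b7⊕b9⊕b11⊕b13⊕b15 = 0⊕0⊕1⊕0⊕1⊕1⊕0⊕0 = 1
s2: b2⊕b3⊕b6⊕b7⊕b10⊕b11⊕b14⊕b15 = 1⊕0⊕0⊕0⊕1⊕1⊕1⊕0 = 0
s4: b4⊕b5⊕b6⊕b7⊕b12⊕b13⊕b14⊕b15 = 1⊕1⊕0⊕0⊕1⊕0⊕1⊕0 = 0
s8: b8⊕b9⊕b10⊕b11⊕b12⊕b13⊕b14⊕b15 = 0⊕1⊕1⊕1⊕1⊕0⊕1⊕0 = 1
Syndrome (s8...s1) = 1001 → position 9.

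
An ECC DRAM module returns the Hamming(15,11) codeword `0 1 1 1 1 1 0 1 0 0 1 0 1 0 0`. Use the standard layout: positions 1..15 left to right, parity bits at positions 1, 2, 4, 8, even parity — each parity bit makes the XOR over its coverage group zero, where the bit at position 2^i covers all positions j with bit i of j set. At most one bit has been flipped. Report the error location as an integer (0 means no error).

s1: b1⊕b3⊕b5⊕b7⊕b9⊕b11⊕b13⊕b15 = 0⊕1⊕1⊕0⊕0⊕1⊕1⊕0 = 0
s2: b2⊕b3⊕b6⊕b7⊕b10⊕b11⊕b14⊕b15 = 1⊕1⊕1⊕0⊕0⊕1⊕0⊕0 = 0
s4: b4⊕b5⊕b6⊕b7⊕b12⊕b13⊕b14⊕b15 = 1⊕1⊕1⊕0⊕0⊕1⊕0⊕0 = 0
s8: b8⊕b9⊕b10⊕b11⊕b12⊕b13⊕b14⊕b15 = 1⊕0⊕0⊕1⊕0⊕1⊕0⊕0 = 1
Syndrome (s8...s1) = 1000 → position 8.

8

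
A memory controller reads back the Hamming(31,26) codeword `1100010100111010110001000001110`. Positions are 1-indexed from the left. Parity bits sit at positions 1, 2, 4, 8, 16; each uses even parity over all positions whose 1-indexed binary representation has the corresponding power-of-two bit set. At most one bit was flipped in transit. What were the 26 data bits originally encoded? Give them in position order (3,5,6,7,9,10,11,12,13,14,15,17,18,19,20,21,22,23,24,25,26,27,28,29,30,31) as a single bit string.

00100011101110001000001110

s1: b1⊕b3⊕b5⊕b7⊕b9⊕b11⊕b13⊕b15⊕b17⊕b19⊕b21⊕b23⊕b25⊕b27⊕b29⊕b31 = 1⊕0⊕0⊕0⊕0⊕1⊕1⊕1⊕1⊕0⊕0⊕0⊕0⊕0⊕1⊕0 = 0
s2: b2⊕b3⊕b6⊕b7⊕b10⊕b11⊕b14⊕b15⊕b18⊕b19⊕b22⊕b23⊕b26⊕b27⊕b30⊕b31 = 1⊕0⊕1⊕0⊕0⊕1⊕0⊕1⊕1⊕0⊕1⊕0⊕0⊕0⊕1⊕0 = 1
s4: b4⊕b5⊕b6⊕b7⊕b12⊕b13⊕b14⊕b15⊕b20⊕b21⊕b22⊕b23⊕b28⊕b29⊕b30⊕b31 = 0⊕0⊕1⊕0⊕1⊕1⊕0⊕1⊕0⊕0⊕1⊕0⊕1⊕1⊕1⊕0 = 0
s8: b8⊕b9⊕b10⊕b11⊕b12⊕b13⊕b14⊕b15⊕b24⊕b25⊕b26⊕b27⊕b28⊕b29⊕b30⊕b31 = 1⊕0⊕0⊕1⊕1⊕1⊕0⊕1⊕0⊕0⊕0⊕0⊕1⊕1⊕1⊕0 = 0
s16: b16⊕b17⊕b18⊕b19⊕b20⊕b21⊕b22⊕b23⊕b24⊕b25⊕b26⊕b27⊕b28⊕b29⊕b30⊕b31 = 0⊕1⊕1⊕0⊕0⊕0⊕1⊕0⊕0⊕0⊕0⊕0⊕1⊕1⊕1⊕0 = 0
Syndrome (s16...s1) = 00010 → position 2.
Flip bit 2: corrected codeword = 1000010100111010110001000001110
Data bits at positions 3,5,6,7,9,10,11,12,13,14,15,17,18,19,20,21,22,23,24,25,26,27,28,29,30,31: 00100011101110001000001110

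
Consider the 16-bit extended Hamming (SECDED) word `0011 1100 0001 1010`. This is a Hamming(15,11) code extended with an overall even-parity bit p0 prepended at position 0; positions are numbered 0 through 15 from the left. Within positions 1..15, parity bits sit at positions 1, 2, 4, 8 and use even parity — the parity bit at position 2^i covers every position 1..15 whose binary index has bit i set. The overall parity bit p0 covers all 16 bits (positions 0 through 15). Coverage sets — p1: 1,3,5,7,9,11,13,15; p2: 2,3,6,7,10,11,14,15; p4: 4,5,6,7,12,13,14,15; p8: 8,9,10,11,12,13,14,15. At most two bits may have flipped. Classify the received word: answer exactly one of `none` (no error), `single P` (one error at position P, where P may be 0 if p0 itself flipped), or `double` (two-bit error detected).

s1: b1⊕b3⊕b5⊕b7⊕b9⊕b11⊕b13⊕b15 = 0⊕1⊕1⊕0⊕0⊕1⊕0⊕0 = 1
s2: b2⊕b3⊕b6⊕b7⊕b10⊕b11⊕b14⊕b15 = 1⊕1⊕0⊕0⊕0⊕1⊕1⊕0 = 0
s4: b4⊕b5⊕b6⊕b7⊕b12⊕b13⊕b14⊕b15 = 1⊕1⊕0⊕0⊕1⊕0⊕1⊕0 = 0
s8: b8⊕b9⊕b10⊕b11⊕b12⊕b13⊕b14⊕b15 = 0⊕0⊕0⊕1⊕1⊕0⊕1⊕0 = 1
Syndrome (s8...s1) = 1001 → position 9.
Overall parity (XOR of all 16 bits, including p0): 0⊕0⊕1⊕1⊕1⊕1⊕0⊕0⊕0⊕0⊕0⊕1⊕1⊕0⊕1⊕0 = 1
Overall=1, syndrome position=9 → single-bit error at position 9.

single 9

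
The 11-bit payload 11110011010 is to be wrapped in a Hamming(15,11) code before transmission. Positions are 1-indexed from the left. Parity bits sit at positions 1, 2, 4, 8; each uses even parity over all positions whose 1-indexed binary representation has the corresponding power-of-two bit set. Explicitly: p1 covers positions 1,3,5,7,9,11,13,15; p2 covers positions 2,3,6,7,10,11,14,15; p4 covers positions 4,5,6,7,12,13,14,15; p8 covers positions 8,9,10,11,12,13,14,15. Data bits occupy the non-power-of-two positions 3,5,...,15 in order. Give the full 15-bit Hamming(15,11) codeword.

011111110011010

Place data bits at non-power-of-two positions: b3=1, b5=1, b6=1, b7=1, b9=0, b10=0, b11=1, b12=1, b13=0, b14=1, b15=0.
p1 = XOR of data positions {3,5,7,9,11,13,15} = 1⊕1⊕1⊕0⊕1⊕0⊕0 = 0
p2 = XOR of data positions {3,6,7,10,11,14,15} = 1⊕1⊕1⊕0⊕1⊕1⊕0 = 1
p4 = XOR of data positions {5,6,7,12,13,14,15} = 1⊕1⊕1⊕1⊕0⊕1⊕0 = 1
p8 = XOR of data positions {9,10,11,12,13,14,15} = 0⊕0⊕1⊕1⊕0⊕1⊕0 = 1
Codeword b1..b15 = 011111110011010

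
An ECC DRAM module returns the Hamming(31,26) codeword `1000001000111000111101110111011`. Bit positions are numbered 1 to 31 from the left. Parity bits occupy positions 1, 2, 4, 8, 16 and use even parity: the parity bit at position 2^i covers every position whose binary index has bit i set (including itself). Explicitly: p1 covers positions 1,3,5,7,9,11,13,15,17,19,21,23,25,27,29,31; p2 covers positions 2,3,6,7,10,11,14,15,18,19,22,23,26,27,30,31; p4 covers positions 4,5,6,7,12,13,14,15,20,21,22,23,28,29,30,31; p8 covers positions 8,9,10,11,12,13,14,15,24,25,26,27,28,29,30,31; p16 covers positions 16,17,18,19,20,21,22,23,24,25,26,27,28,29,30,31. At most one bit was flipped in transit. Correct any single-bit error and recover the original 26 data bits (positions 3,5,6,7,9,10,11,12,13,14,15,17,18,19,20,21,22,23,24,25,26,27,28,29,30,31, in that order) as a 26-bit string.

00010011000111101110111011

s1: b1⊕b3⊕b5⊕b7⊕b9⊕b11⊕b13⊕b15⊕b17⊕b19⊕b21⊕b23⊕b25⊕b27⊕b29⊕b31 = 1⊕0⊕0⊕1⊕0⊕1⊕1⊕0⊕1⊕1⊕0⊕1⊕0⊕1⊕0⊕1 = 1
s2: b2⊕b3⊕b6⊕b7⊕b10⊕b11⊕b14⊕b15⊕b18⊕b19⊕b22⊕b23⊕b26⊕b27⊕b30⊕b31 = 0⊕0⊕0⊕1⊕0⊕1⊕0⊕0⊕1⊕1⊕1⊕1⊕1⊕1⊕1⊕1 = 0
s4: b4⊕b5⊕b6⊕b7⊕b12⊕b13⊕b14⊕b15⊕b20⊕b21⊕b22⊕b23⊕b28⊕b29⊕b30⊕b31 = 0⊕0⊕0⊕1⊕1⊕1⊕0⊕0⊕1⊕0⊕1⊕1⊕1⊕0⊕1⊕1 = 1
s8: b8⊕b9⊕b10⊕b11⊕b12⊕b13⊕b14⊕b15⊕b24⊕b25⊕b26⊕b27⊕b28⊕b29⊕b30⊕b31 = 0⊕0⊕0⊕1⊕1⊕1⊕0⊕0⊕1⊕0⊕1⊕1⊕1⊕0⊕1⊕1 = 1
s16: b16⊕b17⊕b18⊕b19⊕b20⊕b21⊕b22⊕b23⊕b24⊕b25⊕b26⊕b27⊕b28⊕b29⊕b30⊕b31 = 0⊕1⊕1⊕1⊕1⊕0⊕1⊕1⊕1⊕0⊕1⊕1⊕1⊕0⊕1⊕1 = 0
Syndrome (s16...s1) = 01101 → position 13.
Flip bit 13: corrected codeword = 1000001000110000111101110111011
Data bits at positions 3,5,6,7,9,10,11,12,13,14,15,17,18,19,20,21,22,23,24,25,26,27,28,29,30,31: 00010011000111101110111011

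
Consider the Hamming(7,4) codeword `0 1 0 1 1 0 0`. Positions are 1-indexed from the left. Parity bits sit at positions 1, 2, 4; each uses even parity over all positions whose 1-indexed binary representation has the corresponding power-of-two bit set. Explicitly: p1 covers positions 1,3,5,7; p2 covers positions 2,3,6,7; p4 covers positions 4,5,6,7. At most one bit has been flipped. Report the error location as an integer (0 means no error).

s1: b1⊕b3⊕b5⊕b7 = 0⊕0⊕1⊕0 = 1
s2: b2⊕b3⊕b6⊕b7 = 1⊕0⊕0⊕0 = 1
s4: b4⊕b5⊕b6⊕b7 = 1⊕1⊕0⊕0 = 0
Syndrome (s4...s1) = 011 → position 3.

3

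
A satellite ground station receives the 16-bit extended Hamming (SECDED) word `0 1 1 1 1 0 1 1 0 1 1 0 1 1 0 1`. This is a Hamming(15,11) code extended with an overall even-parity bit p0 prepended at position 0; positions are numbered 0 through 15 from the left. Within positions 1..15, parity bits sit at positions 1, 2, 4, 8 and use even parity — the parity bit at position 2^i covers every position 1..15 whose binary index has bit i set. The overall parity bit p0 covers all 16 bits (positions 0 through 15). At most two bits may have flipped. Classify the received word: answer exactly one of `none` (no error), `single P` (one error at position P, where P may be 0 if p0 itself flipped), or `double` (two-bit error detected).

s1: b1⊕b3⊕b5⊕b7⊕b9⊕b11⊕b13⊕b15 = 1⊕1⊕0⊕1⊕1⊕0⊕1⊕1 = 0
s2: b2⊕b3⊕b6⊕b7⊕b10⊕b11⊕b14⊕b15 = 1⊕1⊕1⊕1⊕1⊕0⊕0⊕1 = 0
s4: b4⊕b5⊕b6⊕b7⊕b12⊕b13⊕b14⊕b15 = 1⊕0⊕1⊕1⊕1⊕1⊕0⊕1 = 0
s8: b8⊕b9⊕b10⊕b11⊕b12⊕b13⊕b14⊕b15 = 0⊕1⊕1⊕0⊕1⊕1⊕0⊕1 = 1
Syndrome (s8...s1) = 1000 → position 8.
Overall parity (XOR of all 16 bits, including p0): 0⊕1⊕1⊕1⊕1⊕0⊕1⊕1⊕0⊕1⊕1⊕0⊕1⊕1⊕0⊕1 = 1
Overall=1, syndrome position=8 → single-bit error at position 8.

single 8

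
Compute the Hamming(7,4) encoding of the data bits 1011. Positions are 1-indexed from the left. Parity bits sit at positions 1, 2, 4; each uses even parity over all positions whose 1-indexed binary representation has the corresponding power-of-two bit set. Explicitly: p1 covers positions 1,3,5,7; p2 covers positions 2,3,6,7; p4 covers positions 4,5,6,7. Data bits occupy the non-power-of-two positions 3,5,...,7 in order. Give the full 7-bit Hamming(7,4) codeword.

Place data bits at non-power-of-two positions: b3=1, b5=0, b6=1, b7=1.
p1 = XOR of data positions {3,5,7} = 1⊕0⊕1 = 0
p2 = XOR of data positions {3,6,7} = 1⊕1⊕1 = 1
p4 = XOR of data positions {5,6,7} = 0⊕1⊕1 = 0
Codeword b1..b7 = 0110011

0110011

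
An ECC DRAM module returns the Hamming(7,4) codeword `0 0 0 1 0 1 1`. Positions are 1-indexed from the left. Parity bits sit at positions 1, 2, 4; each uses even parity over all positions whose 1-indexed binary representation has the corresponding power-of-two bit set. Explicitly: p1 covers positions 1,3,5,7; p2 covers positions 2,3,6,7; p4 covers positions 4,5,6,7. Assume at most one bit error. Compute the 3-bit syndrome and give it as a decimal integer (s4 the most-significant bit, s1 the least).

5

s1: b1⊕b3⊕b5⊕b7 = 0⊕0⊕0⊕1 = 1
s2: b2⊕b3⊕b6⊕b7 = 0⊕0⊕1⊕1 = 0
s4: b4⊕b5⊕b6⊕b7 = 1⊕0⊕1⊕1 = 1
Syndrome (s4...s1) = 101 → position 5.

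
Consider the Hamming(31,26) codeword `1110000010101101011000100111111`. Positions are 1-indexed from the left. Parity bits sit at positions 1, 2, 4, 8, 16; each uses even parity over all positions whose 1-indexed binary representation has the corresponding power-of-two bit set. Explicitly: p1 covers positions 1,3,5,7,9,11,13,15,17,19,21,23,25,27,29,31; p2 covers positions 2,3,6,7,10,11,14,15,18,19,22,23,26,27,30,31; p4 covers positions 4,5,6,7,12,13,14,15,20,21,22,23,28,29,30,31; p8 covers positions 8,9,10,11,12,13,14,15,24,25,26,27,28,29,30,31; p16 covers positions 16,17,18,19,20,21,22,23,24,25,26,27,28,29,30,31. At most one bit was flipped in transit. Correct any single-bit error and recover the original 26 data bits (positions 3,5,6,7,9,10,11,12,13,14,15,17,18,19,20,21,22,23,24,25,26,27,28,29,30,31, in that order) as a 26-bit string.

10101010110011000100111111

s1: b1⊕b3⊕b5⊕b7⊕b9⊕b11⊕b13⊕b15⊕b17⊕b19⊕b21⊕b23⊕b25⊕b27⊕b29⊕b31 = 1⊕1⊕0⊕0⊕1⊕1⊕1⊕0⊕0⊕1⊕0⊕1⊕0⊕1⊕1⊕1 = 0
s2: b2⊕b3⊕b6⊕b7⊕b10⊕b11⊕b14⊕b15⊕b18⊕b19⊕b22⊕b23⊕b26⊕b27⊕b30⊕b31 = 1⊕1⊕0⊕0⊕0⊕1⊕1⊕0⊕1⊕1⊕0⊕1⊕1⊕1⊕1⊕1 = 1
s4: b4⊕b5⊕b6⊕b7⊕b12⊕b13⊕b14⊕b15⊕b20⊕b21⊕b22⊕b23⊕b28⊕b29⊕b30⊕b31 = 0⊕0⊕0⊕0⊕0⊕1⊕1⊕0⊕0⊕0⊕0⊕1⊕1⊕1⊕1⊕1 = 1
s8: b8⊕b9⊕b10⊕b11⊕b12⊕b13⊕b14⊕b15⊕b24⊕b25⊕b26⊕b27⊕b28⊕b29⊕b30⊕b31 = 0⊕1⊕0⊕1⊕0⊕1⊕1⊕0⊕0⊕0⊕1⊕1⊕1⊕1⊕1⊕1 = 0
s16: b16⊕b17⊕b18⊕b19⊕b20⊕b21⊕b22⊕b23⊕b24⊕b25⊕b26⊕b27⊕b28⊕b29⊕b30⊕b31 = 1⊕0⊕1⊕1⊕0⊕0⊕0⊕1⊕0⊕0⊕1⊕1⊕1⊕1⊕1⊕1 = 0
Syndrome (s16...s1) = 00110 → position 6.
Flip bit 6: corrected codeword = 1110010010101101011000100111111
Data bits at positions 3,5,6,7,9,10,11,12,13,14,15,17,18,19,20,21,22,23,24,25,26,27,28,29,30,31: 10101010110011000100111111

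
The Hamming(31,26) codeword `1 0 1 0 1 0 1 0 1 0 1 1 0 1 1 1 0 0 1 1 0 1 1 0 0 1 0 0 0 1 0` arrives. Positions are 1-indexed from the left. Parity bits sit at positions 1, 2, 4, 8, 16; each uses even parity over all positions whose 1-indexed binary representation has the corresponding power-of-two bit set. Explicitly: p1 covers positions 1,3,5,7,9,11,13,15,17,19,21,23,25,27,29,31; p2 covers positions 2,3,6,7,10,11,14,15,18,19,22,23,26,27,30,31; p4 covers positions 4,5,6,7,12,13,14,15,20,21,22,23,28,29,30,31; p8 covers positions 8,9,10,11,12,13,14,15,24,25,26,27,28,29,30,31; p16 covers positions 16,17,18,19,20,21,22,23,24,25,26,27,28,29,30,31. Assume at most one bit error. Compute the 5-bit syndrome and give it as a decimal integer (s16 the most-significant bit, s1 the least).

29

s1: b1⊕b3⊕b5⊕b7⊕b9⊕b11⊕b13⊕b15⊕b17⊕b19⊕b21⊕b23⊕b25⊕b27⊕b29⊕b31 = 1⊕1⊕1⊕1⊕1⊕1⊕0⊕1⊕0⊕1⊕0⊕1⊕0⊕0⊕0⊕0 = 1
s2: b2⊕b3⊕b6⊕b7⊕b10⊕b11⊕b14⊕b15⊕b18⊕b19⊕b22⊕b23⊕b26⊕b27⊕b30⊕b31 = 0⊕1⊕0⊕1⊕0⊕1⊕1⊕1⊕0⊕1⊕1⊕1⊕1⊕0⊕1⊕0 = 0
s4: b4⊕b5⊕b6⊕b7⊕b12⊕b13⊕b14⊕b15⊕b20⊕b21⊕b22⊕b23⊕b28⊕b29⊕b30⊕b31 = 0⊕1⊕0⊕1⊕1⊕0⊕1⊕1⊕1⊕0⊕1⊕1⊕0⊕0⊕1⊕0 = 1
s8: b8⊕b9⊕b10⊕b11⊕b12⊕b13⊕b14⊕b15⊕b24⊕b25⊕b26⊕b27⊕b28⊕b29⊕b30⊕b31 = 0⊕1⊕0⊕1⊕1⊕0⊕1⊕1⊕0⊕0⊕1⊕0⊕0⊕0⊕1⊕0 = 1
s16: b16⊕b17⊕b18⊕b19⊕b20⊕b21⊕b22⊕b23⊕b24⊕b25⊕b26⊕b27⊕b28⊕b29⊕b30⊕b31 = 1⊕0⊕0⊕1⊕1⊕0⊕1⊕1⊕0⊕0⊕1⊕0⊕0⊕0⊕1⊕0 = 1
Syndrome (s16...s1) = 11101 → position 29.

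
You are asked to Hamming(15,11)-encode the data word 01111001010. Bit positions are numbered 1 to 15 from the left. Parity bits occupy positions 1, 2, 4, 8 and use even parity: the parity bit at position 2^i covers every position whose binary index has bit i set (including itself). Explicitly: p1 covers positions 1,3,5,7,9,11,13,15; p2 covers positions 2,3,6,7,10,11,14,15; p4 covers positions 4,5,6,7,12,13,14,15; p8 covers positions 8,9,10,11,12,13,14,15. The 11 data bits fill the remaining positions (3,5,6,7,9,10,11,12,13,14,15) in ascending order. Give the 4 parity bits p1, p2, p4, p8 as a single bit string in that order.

Place data bits at non-power-of-two positions: b3=0, b5=1, b6=1, b7=1, b9=1, b10=0, b11=0, b12=1, b13=0, b14=1, b15=0.
p1 = XOR of data positions {3,5,7,9,11,13,15} = 0⊕1⊕1⊕1⊕0⊕0⊕0 = 1
p2 = XOR of data positions {3,6,7,10,11,14,15} = 0⊕1⊕1⊕0⊕0⊕1⊕0 = 1
p4 = XOR of data positions {5,6,7,12,13,14,15} = 1⊕1⊕1⊕1⊕0⊕1⊕0 = 1
p8 = XOR of data positions {9,10,11,12,13,14,15} = 1⊕0⊕0⊕1⊕0⊕1⊕0 = 1
Parity bits p1,p2,p4,p8 = 1111

1111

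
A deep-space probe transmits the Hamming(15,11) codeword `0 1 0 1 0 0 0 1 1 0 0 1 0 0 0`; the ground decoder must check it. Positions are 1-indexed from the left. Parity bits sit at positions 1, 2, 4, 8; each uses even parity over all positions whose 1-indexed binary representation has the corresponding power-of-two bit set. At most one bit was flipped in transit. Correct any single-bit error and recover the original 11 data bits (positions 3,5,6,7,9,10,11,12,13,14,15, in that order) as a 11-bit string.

00001011000

s1: b1⊕b3⊕b5⊕b7⊕b9⊕b11⊕b13⊕b15 = 0⊕0⊕0⊕0⊕1⊕0⊕0⊕0 = 1
s2: b2⊕b3⊕b6⊕b7⊕b10⊕b11⊕b14⊕b15 = 1⊕0⊕0⊕0⊕0⊕0⊕0⊕0 = 1
s4: b4⊕b5⊕b6⊕b7⊕b12⊕b13⊕b14⊕b15 = 1⊕0⊕0⊕0⊕1⊕0⊕0⊕0 = 0
s8: b8⊕b9⊕b10⊕b11⊕b12⊕b13⊕b14⊕b15 = 1⊕1⊕0⊕0⊕1⊕0⊕0⊕0 = 1
Syndrome (s8...s1) = 1011 → position 11.
Flip bit 11: corrected codeword = 010100011011000
Data bits at positions 3,5,6,7,9,10,11,12,13,14,15: 00001011000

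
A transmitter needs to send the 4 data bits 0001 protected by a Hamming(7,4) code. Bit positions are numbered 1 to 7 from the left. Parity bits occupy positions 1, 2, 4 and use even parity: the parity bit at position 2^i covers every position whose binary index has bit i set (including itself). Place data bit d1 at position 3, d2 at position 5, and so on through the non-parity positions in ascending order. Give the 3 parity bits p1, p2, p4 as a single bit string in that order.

Place data bits at non-power-of-two positions: b3=0, b5=0, b6=0, b7=1.
p1 = XOR of data positions {3,5,7} = 0⊕0⊕1 = 1
p2 = XOR of data positions {3,6,7} = 0⊕0⊕1 = 1
p4 = XOR of data positions {5,6,7} = 0⊕0⊕1 = 1
Parity bits p1,p2,p4 = 111

111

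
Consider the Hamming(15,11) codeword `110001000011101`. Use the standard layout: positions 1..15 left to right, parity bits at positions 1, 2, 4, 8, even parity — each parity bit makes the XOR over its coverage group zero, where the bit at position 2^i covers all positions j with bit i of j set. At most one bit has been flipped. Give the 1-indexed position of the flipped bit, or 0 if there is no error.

0

s1: b1⊕b3⊕b5⊕b7⊕b9⊕b11⊕b13⊕b15 = 1⊕0⊕0⊕0⊕0⊕1⊕1⊕1 = 0
s2: b2⊕b3⊕b6⊕b7⊕b10⊕b11⊕b14⊕b15 = 1⊕0⊕1⊕0⊕0⊕1⊕0⊕1 = 0
s4: b4⊕b5⊕b6⊕b7⊕b12⊕b13⊕b14⊕b15 = 0⊕0⊕1⊕0⊕1⊕1⊕0⊕1 = 0
s8: b8⊕b9⊕b10⊕b11⊕b12⊕b13⊕b14⊕b15 = 0⊕0⊕0⊕1⊕1⊕1⊕0⊕1 = 0
Syndrome (s8...s1) = 0000 → position 0 (no error).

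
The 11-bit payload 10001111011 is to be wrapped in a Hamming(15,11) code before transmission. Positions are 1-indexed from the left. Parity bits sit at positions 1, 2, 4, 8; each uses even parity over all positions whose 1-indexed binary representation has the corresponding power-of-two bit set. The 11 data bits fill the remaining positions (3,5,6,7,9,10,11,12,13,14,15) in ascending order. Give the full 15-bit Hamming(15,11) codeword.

011100001111011

Place data bits at non-power-of-two positions: b3=1, b5=0, b6=0, b7=0, b9=1, b10=1, b11=1, b12=1, b13=0, b14=1, b15=1.
p1 = XOR of data positions {3,5,7,9,11,13,15} = 1⊕0⊕0⊕1⊕1⊕0⊕1 = 0
p2 = XOR of data positions {3,6,7,10,11,14,15} = 1⊕0⊕0⊕1⊕1⊕1⊕1 = 1
p4 = XOR of data positions {5,6,7,12,13,14,15} = 0⊕0⊕0⊕1⊕0⊕1⊕1 = 1
p8 = XOR of data positions {9,10,11,12,13,14,15} = 1⊕1⊕1⊕1⊕0⊕1⊕1 = 0
Codeword b1..b15 = 011100001111011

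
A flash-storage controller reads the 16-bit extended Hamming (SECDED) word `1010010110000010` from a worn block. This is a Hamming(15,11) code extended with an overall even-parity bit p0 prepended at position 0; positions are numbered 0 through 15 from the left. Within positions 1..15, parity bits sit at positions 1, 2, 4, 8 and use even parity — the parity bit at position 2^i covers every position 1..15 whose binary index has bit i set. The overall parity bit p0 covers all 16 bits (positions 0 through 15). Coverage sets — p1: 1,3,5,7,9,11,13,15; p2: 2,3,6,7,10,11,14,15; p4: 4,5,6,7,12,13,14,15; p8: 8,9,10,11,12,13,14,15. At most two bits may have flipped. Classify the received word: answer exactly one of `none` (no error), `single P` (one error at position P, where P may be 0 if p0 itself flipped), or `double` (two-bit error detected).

s1: b1⊕b3⊕b5⊕b7⊕b9⊕b11⊕b13⊕b15 = 0⊕0⊕1⊕1⊕0⊕0⊕0⊕0 = 0
s2: b2⊕b3⊕b6⊕b7⊕b10⊕b11⊕b14⊕b15 = 1⊕0⊕0⊕1⊕0⊕0⊕1⊕0 = 1
s4: b4⊕b5⊕b6⊕b7⊕b12⊕b13⊕b14⊕b15 = 0⊕1⊕0⊕1⊕0⊕0⊕1⊕0 = 1
s8: b8⊕b9⊕b10⊕b11⊕b12⊕b13⊕b14⊕b15 = 1⊕0⊕0⊕0⊕0⊕0⊕1⊕0 = 0
Syndrome (s8...s1) = 0110 → position 6.
Overall parity (XOR of all 16 bits, including p0): 1⊕0⊕1⊕0⊕0⊕1⊕0⊕1⊕1⊕0⊕0⊕0⊕0⊕0⊕1⊕0 = 0
Overall=0, syndrome position=6 → double-bit error detected (uncorrectable).

double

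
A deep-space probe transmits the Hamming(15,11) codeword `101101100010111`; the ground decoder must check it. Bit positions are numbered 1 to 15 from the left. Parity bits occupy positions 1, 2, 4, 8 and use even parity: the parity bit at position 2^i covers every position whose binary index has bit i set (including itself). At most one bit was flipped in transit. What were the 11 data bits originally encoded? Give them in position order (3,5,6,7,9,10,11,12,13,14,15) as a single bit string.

10110010111

s1: b1⊕b3⊕b5⊕b7⊕b9⊕b11⊕b13⊕b15 = 1⊕1⊕0⊕1⊕0⊕1⊕1⊕1 = 0
s2: b2⊕b3⊕b6⊕b7⊕b10⊕b11⊕b14⊕b15 = 0⊕1⊕1⊕1⊕0⊕1⊕1⊕1 = 0
s4: b4⊕b5⊕b6⊕b7⊕b12⊕b13⊕b14⊕b15 = 1⊕0⊕1⊕1⊕0⊕1⊕1⊕1 = 0
s8: b8⊕b9⊕b10⊕b11⊕b12⊕b13⊕b14⊕b15 = 0⊕0⊕0⊕1⊕0⊕1⊕1⊕1 = 0
Syndrome (s8...s1) = 0000 → position 0 (no error).
No correction needed.
Data bits at positions 3,5,6,7,9,10,11,12,13,14,15: 10110010111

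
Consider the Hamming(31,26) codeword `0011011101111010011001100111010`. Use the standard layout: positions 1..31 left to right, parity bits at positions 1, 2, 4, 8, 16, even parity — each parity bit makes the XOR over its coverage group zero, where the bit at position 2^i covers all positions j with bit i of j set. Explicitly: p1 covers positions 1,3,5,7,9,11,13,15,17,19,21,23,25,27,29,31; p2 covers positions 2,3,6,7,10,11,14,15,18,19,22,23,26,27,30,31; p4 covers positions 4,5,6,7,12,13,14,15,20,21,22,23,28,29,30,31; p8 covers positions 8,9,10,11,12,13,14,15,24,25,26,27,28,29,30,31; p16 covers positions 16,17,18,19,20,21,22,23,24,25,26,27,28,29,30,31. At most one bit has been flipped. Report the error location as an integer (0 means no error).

2

s1: b1⊕b3⊕b5⊕b7⊕b9⊕b11⊕b13⊕b15⊕b17⊕b19⊕b21⊕b23⊕b25⊕b27⊕b29⊕b31 = 0⊕1⊕0⊕1⊕0⊕1⊕1⊕1⊕0⊕1⊕0⊕1⊕0⊕1⊕0⊕0 = 0
s2: b2⊕b3⊕b6⊕b7⊕b10⊕b11⊕b14⊕b15⊕b18⊕b19⊕b22⊕b23⊕b26⊕b27⊕b30⊕b31 = 0⊕1⊕1⊕1⊕1⊕1⊕0⊕1⊕1⊕1⊕1⊕1⊕1⊕1⊕1⊕0 = 1
s4: b4⊕b5⊕b6⊕b7⊕b12⊕b13⊕b14⊕b15⊕b20⊕b21⊕b22⊕b23⊕b28⊕b29⊕b30⊕b31 = 1⊕0⊕1⊕1⊕1⊕1⊕0⊕1⊕0⊕0⊕1⊕1⊕1⊕0⊕1⊕0 = 0
s8: b8⊕b9⊕b10⊕b11⊕b12⊕b13⊕b14⊕b15⊕b24⊕b25⊕b26⊕b27⊕b28⊕b29⊕b30⊕b31 = 1⊕0⊕1⊕1⊕1⊕1⊕0⊕1⊕0⊕0⊕1⊕1⊕1⊕0⊕1⊕0 = 0
s16: b16⊕b17⊕b18⊕b19⊕b20⊕b21⊕b22⊕b23⊕b24⊕b25⊕b26⊕b27⊕b28⊕b29⊕b30⊕b31 = 0⊕0⊕1⊕1⊕0⊕0⊕1⊕1⊕0⊕0⊕1⊕1⊕1⊕0⊕1⊕0 = 0
Syndrome (s16...s1) = 00010 → position 2.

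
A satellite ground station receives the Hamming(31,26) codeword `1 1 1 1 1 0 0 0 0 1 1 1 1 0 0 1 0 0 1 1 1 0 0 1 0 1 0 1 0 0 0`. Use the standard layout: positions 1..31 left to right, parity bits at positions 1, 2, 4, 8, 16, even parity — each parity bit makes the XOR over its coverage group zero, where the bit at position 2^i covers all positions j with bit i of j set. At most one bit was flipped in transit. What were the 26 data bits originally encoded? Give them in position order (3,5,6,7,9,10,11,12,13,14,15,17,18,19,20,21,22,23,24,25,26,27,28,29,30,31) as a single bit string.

11000111100001110010101100

s1: b1⊕b3⊕b5⊕b7⊕b9⊕b11⊕b13⊕b15⊕b17⊕b19⊕b21⊕b23⊕b25⊕b27⊕b29⊕b31 = 1⊕1⊕1⊕0⊕0⊕1⊕1⊕0⊕0⊕1⊕1⊕0⊕0⊕0⊕0⊕0 = 1
s2: b2⊕b3⊕b6⊕b7⊕b10⊕b11⊕b14⊕b15⊕b18⊕b19⊕b22⊕b23⊕b26⊕b27⊕b30⊕b31 = 1⊕1⊕0⊕0⊕1⊕1⊕0⊕0⊕0⊕1⊕0⊕0⊕1⊕0⊕0⊕0 = 0
s4: b4⊕b5⊕b6⊕b7⊕b12⊕b13⊕b14⊕b15⊕b20⊕b21⊕b22⊕b23⊕b28⊕b29⊕b30⊕b31 = 1⊕1⊕0⊕0⊕1⊕1⊕0⊕0⊕1⊕1⊕0⊕0⊕1⊕0⊕0⊕0 = 1
s8: b8⊕b9⊕b10⊕b11⊕b12⊕b13⊕b14⊕b15⊕b24⊕b25⊕b26⊕b27⊕b28⊕b29⊕b30⊕b31 = 0⊕0⊕1⊕1⊕1⊕1⊕0⊕0⊕1⊕0⊕1⊕0⊕1⊕0⊕0⊕0 = 1
s16: b16⊕b17⊕b18⊕b19⊕b20⊕b21⊕b22⊕b23⊕b24⊕b25⊕b26⊕b27⊕b28⊕b29⊕b30⊕b31 = 1⊕0⊕0⊕1⊕1⊕1⊕0⊕0⊕1⊕0⊕1⊕0⊕1⊕0⊕0⊕0 = 1
Syndrome (s16...s1) = 11101 → position 29.
Flip bit 29: corrected codeword = 1111100001111001001110010101100
Data bits at positions 3,5,6,7,9,10,11,12,13,14,15,17,18,19,20,21,22,23,24,25,26,27,28,29,30,31: 11000111100001110010101100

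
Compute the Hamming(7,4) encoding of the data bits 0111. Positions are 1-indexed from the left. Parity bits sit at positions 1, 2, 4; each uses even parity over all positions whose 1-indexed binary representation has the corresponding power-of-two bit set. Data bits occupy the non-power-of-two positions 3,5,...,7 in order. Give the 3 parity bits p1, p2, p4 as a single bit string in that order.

001

Place data bits at non-power-of-two positions: b3=0, b5=1, b6=1, b7=1.
p1 = XOR of data positions {3,5,7} = 0⊕1⊕1 = 0
p2 = XOR of data positions {3,6,7} = 0⊕1⊕1 = 0
p4 = XOR of data positions {5,6,7} = 1⊕1⊕1 = 1
Parity bits p1,p2,p4 = 001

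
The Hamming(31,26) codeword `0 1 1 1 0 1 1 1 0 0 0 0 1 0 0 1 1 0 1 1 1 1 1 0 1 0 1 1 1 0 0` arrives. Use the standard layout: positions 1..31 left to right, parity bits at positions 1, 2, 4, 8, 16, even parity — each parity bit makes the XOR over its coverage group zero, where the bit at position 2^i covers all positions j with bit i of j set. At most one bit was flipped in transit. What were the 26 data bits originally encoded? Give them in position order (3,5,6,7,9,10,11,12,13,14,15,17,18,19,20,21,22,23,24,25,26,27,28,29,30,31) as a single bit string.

10110000100101111101011100

s1: b1⊕b3⊕b5⊕b7⊕b9⊕b11⊕b13⊕b15⊕b17⊕b19⊕b21⊕b23⊕b25⊕b27⊕b29⊕b31 = 0⊕1⊕0⊕1⊕0⊕0⊕1⊕0⊕1⊕1⊕1⊕1⊕1⊕1⊕1⊕0 = 0
s2: b2⊕b3⊕b6⊕b7⊕b10⊕b11⊕b14⊕b15⊕b18⊕b19⊕b22⊕b23⊕b26⊕b27⊕b30⊕b31 = 1⊕1⊕1⊕1⊕0⊕0⊕0⊕0⊕0⊕1⊕1⊕1⊕0⊕1⊕0⊕0 = 0
s4: b4⊕b5⊕b6⊕b7⊕b12⊕b13⊕b14⊕b15⊕b20⊕b21⊕b22⊕b23⊕b28⊕b29⊕b30⊕b31 = 1⊕0⊕1⊕1⊕0⊕1⊕0⊕0⊕1⊕1⊕1⊕1⊕1⊕1⊕0⊕0 = 0
s8: b8⊕b9⊕b10⊕b11⊕b12⊕b13⊕b14⊕b15⊕b24⊕b25⊕b26⊕b27⊕b28⊕b29⊕b30⊕b31 = 1⊕0⊕0⊕0⊕0⊕1⊕0⊕0⊕0⊕1⊕0⊕1⊕1⊕1⊕0⊕0 = 0
s16: b16⊕b17⊕b18⊕b19⊕b20⊕b21⊕b22⊕b23⊕b24⊕b25⊕b26⊕b27⊕b28⊕b29⊕b30⊕b31 = 1⊕1⊕0⊕1⊕1⊕1⊕1⊕1⊕0⊕1⊕0⊕1⊕1⊕1⊕0⊕0 = 1
Syndrome (s16...s1) = 10000 → position 16.
Flip bit 16: corrected codeword = 0111011100001000101111101011100
Data bits at positions 3,5,6,7,9,10,11,12,13,14,15,17,18,19,20,21,22,23,24,25,26,27,28,29,30,31: 10110000100101111101011100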